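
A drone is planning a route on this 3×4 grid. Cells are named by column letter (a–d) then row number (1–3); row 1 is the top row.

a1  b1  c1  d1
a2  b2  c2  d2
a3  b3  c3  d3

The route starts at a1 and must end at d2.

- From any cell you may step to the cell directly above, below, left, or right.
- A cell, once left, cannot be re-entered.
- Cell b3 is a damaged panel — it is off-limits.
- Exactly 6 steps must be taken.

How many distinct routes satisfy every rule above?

7

Need simple routes of exactly 6 moves from a1 to d2 (Manhattan distance 4, so 1 moves are spent on a detour and 1 undoing it).
Enumerating: a1 a2 b2 b1 c1 c2 d2 | a1 a2 b2 b1 c1 d1 d2 | a1 a2 b2 c2 c1 d1 d2 | a1 a2 b2 c2 c3 d3 d2 | a1 b1 b2 c2 c1 d1 d2 | a1 b1 b2 c2 c3 d3 d2 | a1 b1 c1 c2 c3 d3 d2.
That gives 7 routes.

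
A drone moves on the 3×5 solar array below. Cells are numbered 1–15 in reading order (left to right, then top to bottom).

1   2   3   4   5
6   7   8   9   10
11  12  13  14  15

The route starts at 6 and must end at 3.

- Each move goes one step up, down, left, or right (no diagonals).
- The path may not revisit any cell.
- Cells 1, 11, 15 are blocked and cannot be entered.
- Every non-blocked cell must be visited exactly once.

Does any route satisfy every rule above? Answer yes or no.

Colour the cells like a checkerboard: each orthogonal step flips colour, so a Hamiltonian route alternates colours. Here there are 5 cells of one colour and 7 of the other, with start on the opposite colour to the goal — the counts and endpoints can't be arranged into an alternating sequence of length 12, so no Hamiltonian route exists.

no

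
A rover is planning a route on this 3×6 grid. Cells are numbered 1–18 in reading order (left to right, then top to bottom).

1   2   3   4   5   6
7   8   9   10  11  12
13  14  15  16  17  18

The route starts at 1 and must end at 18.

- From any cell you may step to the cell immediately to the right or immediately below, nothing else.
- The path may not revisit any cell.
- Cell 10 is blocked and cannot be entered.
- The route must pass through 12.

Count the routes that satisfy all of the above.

2

A right/down-only route from 1 to 18 makes exactly 2 down-moves and 5 right-moves in some order.
With no other constraints that would be C(7,2) = 21 routes.
Split at 12 and multiply the segment counts (each segment already excludes blocked cells): 1→12: 2; 12→18: 1; product = 2.
That gives 2 routes.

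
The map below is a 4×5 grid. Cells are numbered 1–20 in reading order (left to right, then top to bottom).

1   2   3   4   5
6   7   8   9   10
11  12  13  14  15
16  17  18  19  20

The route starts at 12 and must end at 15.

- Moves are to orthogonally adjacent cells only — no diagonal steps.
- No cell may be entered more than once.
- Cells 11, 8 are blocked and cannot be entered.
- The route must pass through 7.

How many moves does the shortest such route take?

7

Any route passes through 7 somewhere between 12 and 15. Summing Manhattan distances along the two legs (12 → 7 → 15) gives a lower bound of 1 + 4 = 5 moves.
The shortest route satisfying every rule uses 7 moves: 12 → 7 → 2 → 3 → 4 → 9 → 14 → 15.
The no-revisit rule (legs can't share cells) pushes the minimum above the 5-move bound; an exhaustive check rules out every length from 5 to 6, leaving 7 as the minimum.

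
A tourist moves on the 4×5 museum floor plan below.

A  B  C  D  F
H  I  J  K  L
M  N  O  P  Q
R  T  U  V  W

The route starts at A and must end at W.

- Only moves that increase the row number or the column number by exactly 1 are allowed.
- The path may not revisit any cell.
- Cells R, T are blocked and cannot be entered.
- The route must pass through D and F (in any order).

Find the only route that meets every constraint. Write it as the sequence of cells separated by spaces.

Moves only go right or down, so the column and row indices never decrease.
Route from A: 4× right (reaching F), 3× down (reaching W) — 7 moves in all.
Check: all required cells visited.

A B C D F L Q W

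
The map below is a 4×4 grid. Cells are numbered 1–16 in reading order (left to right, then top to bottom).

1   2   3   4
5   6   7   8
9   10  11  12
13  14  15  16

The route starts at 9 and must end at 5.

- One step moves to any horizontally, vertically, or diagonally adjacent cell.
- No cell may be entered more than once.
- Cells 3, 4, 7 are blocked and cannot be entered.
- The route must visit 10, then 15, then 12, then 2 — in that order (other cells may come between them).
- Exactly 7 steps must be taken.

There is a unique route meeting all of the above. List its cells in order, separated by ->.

9 -> 10 -> 15 -> 12 -> 11 -> 6 -> 2 -> 5

The waypoints must appear in the order 10, 15, 12, 2, with no cell reused.
Route from 9: right 1 to 10, down-right 1 to 15, up-right 1 to 12, left 1 to 11, up-left 1 to 6, up 1 to 2, down-left 1 to 5 — 7 moves in all.
Check: order respected (10 at step 1, 15 at step 2, 12 at step 3, 2 at step 6); 7 moves as required.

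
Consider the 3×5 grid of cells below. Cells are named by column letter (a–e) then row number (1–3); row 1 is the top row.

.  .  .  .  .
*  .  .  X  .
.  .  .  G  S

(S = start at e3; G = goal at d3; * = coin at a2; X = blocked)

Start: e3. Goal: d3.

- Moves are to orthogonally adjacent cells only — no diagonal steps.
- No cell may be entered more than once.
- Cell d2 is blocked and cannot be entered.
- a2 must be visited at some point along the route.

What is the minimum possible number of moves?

11

Any route passes through a2 somewhere between e3 and d3. Summing Manhattan distances along the two legs (e3 → a2 → d3) gives a lower bound of 5 + 4 = 9 moves.
The shortest route satisfying every rule uses 11 moves: e3 → e2 → e1 → d1 → c1 → c2 → b2 → a2 → a3 → b3 → c3 → d3.
The bound of 9 isn't tight here; checking systematically, no route of length 9 through 10 satisfies every constraint, so 11 is the minimum.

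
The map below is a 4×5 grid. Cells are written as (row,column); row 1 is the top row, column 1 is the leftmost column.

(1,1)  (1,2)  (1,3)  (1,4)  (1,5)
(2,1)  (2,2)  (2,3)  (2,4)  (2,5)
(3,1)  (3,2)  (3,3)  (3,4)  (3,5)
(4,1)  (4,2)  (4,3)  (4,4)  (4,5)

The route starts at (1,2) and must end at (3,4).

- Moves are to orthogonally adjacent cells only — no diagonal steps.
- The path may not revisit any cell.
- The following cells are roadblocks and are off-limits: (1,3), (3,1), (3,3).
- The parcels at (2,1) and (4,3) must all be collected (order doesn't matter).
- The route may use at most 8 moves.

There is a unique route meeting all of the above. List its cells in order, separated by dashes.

(1,2) - (1,1) - (2,1) - (2,2) - (3,2) - (4,2) - (4,3) - (4,4) - (3,4)

The budget equals the shortest possible length, so every move has to be on a shortest route through the required cells.
Route from (1,2): left to (1,1), down to (2,1), right to (2,2), 2× down (reaching (4,2)), 2× right (reaching (4,4)), up to (3,4) — 8 moves in all.
Check: all required cells visited; 8 ≤ 8 moves.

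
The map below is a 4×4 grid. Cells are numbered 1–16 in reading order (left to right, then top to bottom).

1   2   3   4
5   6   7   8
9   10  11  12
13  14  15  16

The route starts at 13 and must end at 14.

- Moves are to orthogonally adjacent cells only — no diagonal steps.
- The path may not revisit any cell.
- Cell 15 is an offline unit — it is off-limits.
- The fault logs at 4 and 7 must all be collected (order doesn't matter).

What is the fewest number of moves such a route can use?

11

Any route passes through 4 and 7 in some order between 13 and 14. Summing Manhattan distances along each leg and taking the cheapest ordering (13 → 7 → 4 → 14) gives a lower bound of 4 + 2 + 5 = 11 moves.
A route of 11 moves achieves this: 13 → 9 → 5 → 1 → 2 → 3 → 4 → 8 → 7 → 11 → 10 → 14.
Since 11 matches the lower bound, it is optimal.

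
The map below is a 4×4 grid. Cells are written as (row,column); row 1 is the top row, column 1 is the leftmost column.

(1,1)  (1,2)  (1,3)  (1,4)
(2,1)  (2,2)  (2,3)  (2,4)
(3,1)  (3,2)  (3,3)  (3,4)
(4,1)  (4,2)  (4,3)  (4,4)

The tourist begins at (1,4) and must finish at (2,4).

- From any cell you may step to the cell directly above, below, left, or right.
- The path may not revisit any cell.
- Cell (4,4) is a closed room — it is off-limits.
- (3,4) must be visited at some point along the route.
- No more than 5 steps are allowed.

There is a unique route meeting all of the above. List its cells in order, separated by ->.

The 5-move cap with required stops at (3,4) leaves no slack for detours.
Route from (1,4): left 1 to (1,3), down 2 to (3,3), right 1 to (3,4), up 1 to (2,4) — 5 moves in all.
Check: all required cells visited; 5 ≤ 5 moves.

(1,4) -> (1,3) -> (2,3) -> (3,3) -> (3,4) -> (2,4)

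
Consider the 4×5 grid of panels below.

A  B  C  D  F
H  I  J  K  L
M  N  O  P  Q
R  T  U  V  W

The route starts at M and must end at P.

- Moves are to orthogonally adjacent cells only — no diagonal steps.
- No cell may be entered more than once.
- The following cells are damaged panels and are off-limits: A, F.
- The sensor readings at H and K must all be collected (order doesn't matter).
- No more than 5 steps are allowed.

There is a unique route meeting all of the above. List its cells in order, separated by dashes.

M - H - I - J - K - P

Any route must reach H and K and still end at P within 5 moves, so the order of the required stops is forced.
Route from M: up 1 to H, right 3 to K, down 1 to P — 5 moves in all.
Check: all required cells visited; 5 ≤ 5 moves.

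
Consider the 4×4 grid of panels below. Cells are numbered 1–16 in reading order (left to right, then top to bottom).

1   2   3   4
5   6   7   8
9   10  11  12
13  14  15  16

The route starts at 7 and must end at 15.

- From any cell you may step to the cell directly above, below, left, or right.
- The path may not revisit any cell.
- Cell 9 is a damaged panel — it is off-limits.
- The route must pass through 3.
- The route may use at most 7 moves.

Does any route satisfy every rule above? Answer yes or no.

One route that works: 7 → 3 → 2 → 6 → 10 → 14 → 15.

yes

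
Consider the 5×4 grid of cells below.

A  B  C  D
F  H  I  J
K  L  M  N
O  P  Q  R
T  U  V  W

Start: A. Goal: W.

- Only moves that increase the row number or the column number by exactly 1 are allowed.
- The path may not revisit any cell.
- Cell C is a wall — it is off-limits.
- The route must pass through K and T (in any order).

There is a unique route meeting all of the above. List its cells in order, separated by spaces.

A F K O T U V W

Moves only go right or down, so the column and row indices never decrease.
Route from A: 4× down (reaching T), 3× right (reaching W) — 7 moves in all.
Check: all required cells visited.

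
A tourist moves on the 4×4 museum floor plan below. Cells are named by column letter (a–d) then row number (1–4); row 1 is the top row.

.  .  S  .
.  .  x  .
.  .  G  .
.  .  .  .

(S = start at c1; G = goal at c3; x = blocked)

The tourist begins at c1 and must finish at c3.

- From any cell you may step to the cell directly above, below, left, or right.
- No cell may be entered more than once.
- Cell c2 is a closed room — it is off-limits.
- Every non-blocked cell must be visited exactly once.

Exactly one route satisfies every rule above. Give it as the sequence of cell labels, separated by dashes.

Need to visit all 15 open cells exactly once, starting at c1 and ending at c3.
Cell d1 has only two open neighbours (d2 and c1), so the path must pass straight through it: one of those is the cell it's entered from and the other is where it exits.
Route from c1: right to d1, 3× down (reaching d4), 3× left (reaching a4), 3× up (reaching a1), right to b1, 2× down (reaching b3), right to c3 — 14 moves in all.
Check: all 15 open cells covered.

c1 - d1 - d2 - d3 - d4 - c4 - b4 - a4 - a3 - a2 - a1 - b1 - b2 - b3 - c3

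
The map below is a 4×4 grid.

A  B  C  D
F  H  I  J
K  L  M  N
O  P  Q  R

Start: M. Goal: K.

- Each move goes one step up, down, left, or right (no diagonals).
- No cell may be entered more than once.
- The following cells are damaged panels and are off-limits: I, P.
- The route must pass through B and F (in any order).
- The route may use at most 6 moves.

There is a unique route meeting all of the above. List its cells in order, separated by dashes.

M - L - H - B - A - F - K

The 6-move cap with required stops at B, F leaves no slack for detours.
Route from M: left to L, 2× up (reaching B), left to A, 2× down (reaching K) — 6 moves in all.
Check: all required cells visited; 6 ≤ 6 moves.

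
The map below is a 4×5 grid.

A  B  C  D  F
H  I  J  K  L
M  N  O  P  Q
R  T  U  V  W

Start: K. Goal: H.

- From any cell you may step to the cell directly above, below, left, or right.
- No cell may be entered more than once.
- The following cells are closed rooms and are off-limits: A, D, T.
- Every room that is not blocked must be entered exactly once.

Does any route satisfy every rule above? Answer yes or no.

Cell F has only one open neighbour but is neither the start nor the goal, so a Hamiltonian route would have to both enter and leave it through the same neighbour — impossible without revisiting.

no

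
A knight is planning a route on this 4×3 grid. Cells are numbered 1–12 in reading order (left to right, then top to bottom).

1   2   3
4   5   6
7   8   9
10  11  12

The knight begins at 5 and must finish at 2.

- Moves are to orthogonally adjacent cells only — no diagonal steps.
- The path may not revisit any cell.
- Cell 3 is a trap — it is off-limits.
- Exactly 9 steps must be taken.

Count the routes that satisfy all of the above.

4

Need simple routes of exactly 9 moves from 5 to 2 (Manhattan distance 1, so 4 moves are spent on a detour and 4 undoing it).
Enumerating: 5 8 9 12 11 10 7 4 1 2 | 5 6 9 12 11 8 7 4 1 2 | 5 6 9 12 11 10 7 4 1 2 | 5 6 9 8 11 10 7 4 1 2.
That gives 4 routes.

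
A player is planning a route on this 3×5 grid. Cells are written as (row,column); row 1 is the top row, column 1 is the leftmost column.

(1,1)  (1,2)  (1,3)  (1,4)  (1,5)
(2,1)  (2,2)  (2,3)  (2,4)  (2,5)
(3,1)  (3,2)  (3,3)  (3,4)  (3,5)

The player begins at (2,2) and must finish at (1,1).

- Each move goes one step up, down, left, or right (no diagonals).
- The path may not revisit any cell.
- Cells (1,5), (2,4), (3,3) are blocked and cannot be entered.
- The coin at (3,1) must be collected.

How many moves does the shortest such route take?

Any route passes through (3,1) somewhere between (2,2) and (1,1). Summing Manhattan distances along the two legs ((2,2) → (3,1) → (1,1)) gives a lower bound of 2 + 2 = 4 moves.
A route of 4 moves achieves this: (2,2) → (3,2) → (3,1) → (2,1) → (1,1).
Since 4 matches the lower bound, it is optimal.

4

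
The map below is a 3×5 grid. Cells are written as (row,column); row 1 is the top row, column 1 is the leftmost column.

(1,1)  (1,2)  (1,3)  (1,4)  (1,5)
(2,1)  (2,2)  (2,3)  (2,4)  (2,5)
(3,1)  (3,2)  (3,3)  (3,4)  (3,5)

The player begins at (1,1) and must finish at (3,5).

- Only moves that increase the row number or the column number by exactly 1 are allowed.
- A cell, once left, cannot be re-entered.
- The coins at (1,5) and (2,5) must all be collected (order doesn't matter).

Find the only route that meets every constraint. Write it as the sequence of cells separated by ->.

(1,1) -> (1,2) -> (1,3) -> (1,4) -> (1,5) -> (2,5) -> (3,5)

Moves only go right or down, so the column and row indices never decrease.
Route from (1,1): 4× right (reaching (1,5)), 2× down (reaching (3,5)) — 6 moves in all.
Check: all required cells visited.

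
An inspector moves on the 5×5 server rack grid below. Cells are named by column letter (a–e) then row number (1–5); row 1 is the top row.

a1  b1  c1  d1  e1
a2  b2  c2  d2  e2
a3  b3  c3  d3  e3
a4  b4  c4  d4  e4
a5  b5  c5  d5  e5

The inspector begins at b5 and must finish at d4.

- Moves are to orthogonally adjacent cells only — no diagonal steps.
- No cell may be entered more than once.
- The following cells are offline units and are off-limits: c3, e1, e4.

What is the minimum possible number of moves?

3

The Manhattan distance from b5 to d4 is |5−4| + |2−4| = 3, so at least 3 moves are needed.
A route of 3 moves achieves this: b5 → b4 → c4 → d4.
Since 3 matches the lower bound, it is optimal.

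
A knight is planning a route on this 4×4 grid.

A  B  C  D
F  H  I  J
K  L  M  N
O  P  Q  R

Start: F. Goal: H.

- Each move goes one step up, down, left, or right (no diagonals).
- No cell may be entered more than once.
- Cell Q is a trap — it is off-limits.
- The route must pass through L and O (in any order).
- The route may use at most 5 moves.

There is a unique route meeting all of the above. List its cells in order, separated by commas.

F, K, O, P, L, H

Any route must reach L and O and still end at H within 5 moves, so the order of the required stops is forced.
Route from F: down 2 to O, right 1 to P, up 2 to H — 5 moves in all.
Check: all required cells visited; 5 ≤ 5 moves.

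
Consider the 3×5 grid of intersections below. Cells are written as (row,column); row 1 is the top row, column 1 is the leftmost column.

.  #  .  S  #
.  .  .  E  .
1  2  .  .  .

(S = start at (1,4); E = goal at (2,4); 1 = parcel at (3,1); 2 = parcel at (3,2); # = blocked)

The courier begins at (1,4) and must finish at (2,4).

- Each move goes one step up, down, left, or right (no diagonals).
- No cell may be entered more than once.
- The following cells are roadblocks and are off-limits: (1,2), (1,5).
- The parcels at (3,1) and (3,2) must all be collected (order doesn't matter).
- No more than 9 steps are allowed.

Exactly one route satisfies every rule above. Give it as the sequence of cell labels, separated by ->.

(1,4) -> (1,3) -> (2,3) -> (2,2) -> (2,1) -> (3,1) -> (3,2) -> (3,3) -> (3,4) -> (2,4)

Any route must reach (3,1) and (3,2) and still end at (2,4) within 9 moves, so the order of the required stops is forced.
Route from (1,4): left 1 to (1,3), down 1 to (2,3), left 2 to (2,1), down 1 to (3,1), right 3 to (3,4), up 1 to (2,4) — 9 moves in all.
Check: all required cells visited; 9 ≤ 9 moves.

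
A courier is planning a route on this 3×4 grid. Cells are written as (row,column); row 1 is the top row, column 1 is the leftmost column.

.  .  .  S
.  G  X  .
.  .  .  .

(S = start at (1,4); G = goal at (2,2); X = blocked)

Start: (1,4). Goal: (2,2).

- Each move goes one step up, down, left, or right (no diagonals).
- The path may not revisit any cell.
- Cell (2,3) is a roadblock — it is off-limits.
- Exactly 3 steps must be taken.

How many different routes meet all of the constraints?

1

Need simple routes of exactly 3 moves from (1,4) to (2,2) (Manhattan distance 3, so 0 moves are spent on a detour and 0 undoing it).
Enumerating: (1,4) (1,3) (1,2) (2,2).
That gives 1 route.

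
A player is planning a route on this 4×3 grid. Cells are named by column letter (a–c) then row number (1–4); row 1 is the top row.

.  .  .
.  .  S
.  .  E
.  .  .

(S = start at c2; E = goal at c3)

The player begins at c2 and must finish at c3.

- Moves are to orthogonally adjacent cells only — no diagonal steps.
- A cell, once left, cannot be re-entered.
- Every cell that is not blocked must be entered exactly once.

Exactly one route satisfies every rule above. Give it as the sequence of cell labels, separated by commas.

Need to visit all 12 open cells exactly once, starting at c2 and ending at c3.
Cell a4 has only two open neighbours (a3 and b4), so the path must pass straight through it: one of those is the cell it's entered from and the other is where it exits.
Route from c2: up to c1, 2× left (reaching a1), down to a2, right to b2, down to b3, left to a3, down to a4, 2× right (reaching c4), up to c3 — 11 moves in all.
Check: all 12 open cells covered.

c2, c1, b1, a1, a2, b2, b3, a3, a4, b4, c4, c3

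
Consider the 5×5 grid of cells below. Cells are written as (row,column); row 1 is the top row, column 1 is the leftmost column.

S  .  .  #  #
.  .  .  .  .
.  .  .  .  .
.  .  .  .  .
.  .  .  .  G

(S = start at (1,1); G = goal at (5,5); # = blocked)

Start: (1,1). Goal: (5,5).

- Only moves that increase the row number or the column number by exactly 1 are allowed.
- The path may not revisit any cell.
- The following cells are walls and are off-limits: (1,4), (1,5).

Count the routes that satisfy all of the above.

65

A right/down-only route from (1,1) to (5,5) makes exactly 4 down-moves and 4 right-moves in some order.
With no other constraints that would be C(8,4) = 70 routes.
Subtract routes through each blocked cell (inclusion–exclusion for overlaps): − through (1,4): 5 − through (1,5): 1 + through (1,4)&(1,5): 1 → 65.
That gives 65 routes.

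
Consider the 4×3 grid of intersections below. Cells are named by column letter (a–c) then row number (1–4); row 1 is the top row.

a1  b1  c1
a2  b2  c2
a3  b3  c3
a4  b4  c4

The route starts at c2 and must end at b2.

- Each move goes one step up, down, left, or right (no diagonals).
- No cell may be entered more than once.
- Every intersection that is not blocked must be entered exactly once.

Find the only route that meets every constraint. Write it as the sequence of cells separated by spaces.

c2 c1 b1 a1 a2 a3 a4 b4 c4 c3 b3 b2

Need to visit all 12 open cells exactly once, starting at c2 and ending at b2.
Cell a1 has only two open neighbours (a2 and b1), so the path must pass straight through it: one of those is the cell it's entered from and the other is where it exits.
Route from c2: up to c1, 2× left (reaching a1), 3× down (reaching a4), 2× right (reaching c4), up to c3, left to b3, up to b2 — 11 moves in all.
Check: all 12 open cells covered.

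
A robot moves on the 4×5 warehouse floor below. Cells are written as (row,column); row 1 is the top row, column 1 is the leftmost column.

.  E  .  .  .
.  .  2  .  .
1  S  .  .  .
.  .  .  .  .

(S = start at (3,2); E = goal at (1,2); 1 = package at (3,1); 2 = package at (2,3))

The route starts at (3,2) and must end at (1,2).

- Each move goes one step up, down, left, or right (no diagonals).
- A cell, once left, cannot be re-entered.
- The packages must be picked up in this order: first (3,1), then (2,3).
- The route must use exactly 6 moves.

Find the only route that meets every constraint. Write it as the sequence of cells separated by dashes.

The waypoints must appear in the order (3,1), (2,3), with no cell reused.
Route from (3,2): left 1 to (3,1), up 1 to (2,1), right 2 to (2,3), up 1 to (1,3), left 1 to (1,2) — 6 moves in all.
Check: order respected (1 at step 1, 2 at step 4); 6 moves as required.

(3,2) - (3,1) - (2,1) - (2,2) - (2,3) - (1,3) - (1,2)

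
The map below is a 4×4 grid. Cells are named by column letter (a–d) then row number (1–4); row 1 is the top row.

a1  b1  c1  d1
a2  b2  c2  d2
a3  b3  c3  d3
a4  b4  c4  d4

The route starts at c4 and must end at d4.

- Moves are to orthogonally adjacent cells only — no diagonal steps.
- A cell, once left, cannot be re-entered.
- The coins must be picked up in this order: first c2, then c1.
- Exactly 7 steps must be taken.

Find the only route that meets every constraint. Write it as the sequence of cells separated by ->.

The waypoints must appear in the order c2, c1, with no cell reused.
Route from c4: 3× up (reaching c1), right to d1, 3× down (reaching d4) — 7 moves in all.
Check: order respected (c2 at step 2, c1 at step 3); 7 moves as required.

c4 -> c3 -> c2 -> c1 -> d1 -> d2 -> d3 -> d4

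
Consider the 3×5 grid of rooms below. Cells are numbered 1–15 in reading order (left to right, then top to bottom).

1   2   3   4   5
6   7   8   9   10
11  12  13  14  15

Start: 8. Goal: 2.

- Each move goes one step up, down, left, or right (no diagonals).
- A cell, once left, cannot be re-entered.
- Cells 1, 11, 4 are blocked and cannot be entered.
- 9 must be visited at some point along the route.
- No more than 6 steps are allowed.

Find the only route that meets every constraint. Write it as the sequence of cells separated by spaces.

The budget equals the shortest possible length, so every move has to be on a shortest route through the required cells.
Route from 8: right to 9, down to 14, 2× left (reaching 12), 2× up (reaching 2) — 6 moves in all.
Check: all required cells visited; 6 ≤ 6 moves.

8 9 14 13 12 7 2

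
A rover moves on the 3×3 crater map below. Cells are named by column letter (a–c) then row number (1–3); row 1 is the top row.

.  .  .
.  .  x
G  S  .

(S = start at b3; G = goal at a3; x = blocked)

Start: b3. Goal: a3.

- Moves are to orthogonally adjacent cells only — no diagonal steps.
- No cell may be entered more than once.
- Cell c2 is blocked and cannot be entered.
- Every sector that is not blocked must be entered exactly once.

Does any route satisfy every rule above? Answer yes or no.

Cell c1 has only one open neighbour but is neither the start nor the goal, so a Hamiltonian route would have to both enter and leave it through the same neighbour — impossible without revisiting.

no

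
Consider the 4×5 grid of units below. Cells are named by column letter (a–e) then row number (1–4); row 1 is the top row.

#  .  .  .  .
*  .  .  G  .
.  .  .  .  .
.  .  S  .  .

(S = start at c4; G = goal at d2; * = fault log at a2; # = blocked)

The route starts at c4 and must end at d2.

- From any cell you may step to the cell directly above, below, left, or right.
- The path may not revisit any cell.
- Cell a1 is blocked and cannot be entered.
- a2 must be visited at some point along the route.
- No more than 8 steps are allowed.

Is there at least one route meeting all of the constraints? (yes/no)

yes

One route that works: c4 → c3 → b3 → a3 → a2 → b2 → c2 → d2.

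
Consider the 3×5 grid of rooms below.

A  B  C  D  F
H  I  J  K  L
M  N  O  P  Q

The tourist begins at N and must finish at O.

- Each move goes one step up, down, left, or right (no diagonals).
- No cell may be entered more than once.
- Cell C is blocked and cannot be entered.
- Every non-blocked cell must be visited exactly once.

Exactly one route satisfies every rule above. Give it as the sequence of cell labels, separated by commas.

N, M, H, A, B, I, J, K, D, F, L, Q, P, O

Need to visit all 14 open cells exactly once, starting at N and ending at O.
Cell A has only two open neighbours (H and B), so the path must pass straight through it: one of those is the cell it's entered from and the other is where it exits.
Route from N: left to M, 2× up (reaching A), right to B, down to I, 2× right (reaching K), up to D, right to F, 2× down (reaching Q), 2× left (reaching O) — 13 moves in all.
Check: all 14 open cells covered.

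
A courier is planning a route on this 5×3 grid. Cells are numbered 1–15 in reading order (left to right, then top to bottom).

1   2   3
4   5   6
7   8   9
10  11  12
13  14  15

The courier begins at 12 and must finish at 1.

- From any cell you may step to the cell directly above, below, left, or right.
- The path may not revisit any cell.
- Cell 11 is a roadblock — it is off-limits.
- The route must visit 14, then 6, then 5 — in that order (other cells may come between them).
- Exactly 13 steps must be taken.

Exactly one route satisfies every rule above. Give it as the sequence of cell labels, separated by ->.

12 -> 15 -> 14 -> 13 -> 10 -> 7 -> 8 -> 9 -> 6 -> 3 -> 2 -> 5 -> 4 -> 1

The waypoints must appear in the order 14, 6, 5, with no cell reused.
Route from 12: down to 15, 2× left (reaching 13), 2× up (reaching 7), 2× right (reaching 9), 2× up (reaching 3), left to 2, down to 5, left to 4, up to 1 — 13 moves in all.
Check: order respected (14 at step 2, 6 at step 8, 5 at step 11); 13 moves as required.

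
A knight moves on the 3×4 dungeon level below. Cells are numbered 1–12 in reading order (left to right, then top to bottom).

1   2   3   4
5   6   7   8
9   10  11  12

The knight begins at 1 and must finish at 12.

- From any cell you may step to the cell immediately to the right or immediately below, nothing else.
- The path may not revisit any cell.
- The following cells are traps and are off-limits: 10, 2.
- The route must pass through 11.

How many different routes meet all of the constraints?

A right/down-only route from 1 to 12 makes exactly 2 down-moves and 3 right-moves in some order.
With no other constraints that would be C(5,2) = 10 routes.
Split at 11 and multiply the segment counts (each segment already excludes blocked cells): 1→11: 1; 11→12: 1; product = 1.
That gives 1 route.

1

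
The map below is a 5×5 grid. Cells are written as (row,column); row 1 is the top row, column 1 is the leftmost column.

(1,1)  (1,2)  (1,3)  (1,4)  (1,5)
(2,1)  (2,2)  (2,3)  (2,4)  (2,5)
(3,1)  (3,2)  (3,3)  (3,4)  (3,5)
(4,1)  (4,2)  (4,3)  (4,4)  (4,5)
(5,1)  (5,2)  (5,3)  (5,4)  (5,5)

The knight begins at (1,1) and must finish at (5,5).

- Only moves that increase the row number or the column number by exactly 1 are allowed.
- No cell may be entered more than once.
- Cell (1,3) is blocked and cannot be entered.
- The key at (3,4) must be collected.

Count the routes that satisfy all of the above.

21

A right/down-only route from (1,1) to (5,5) makes exactly 4 down-moves and 4 right-moves in some order.
With no other constraints that would be C(8,4) = 70 routes.
Split at (3,4) and multiply the segment counts (each segment already excludes blocked cells): (1,1)→(3,4): 7; (3,4)→(5,5): 3; product = 21.
That gives 21 routes.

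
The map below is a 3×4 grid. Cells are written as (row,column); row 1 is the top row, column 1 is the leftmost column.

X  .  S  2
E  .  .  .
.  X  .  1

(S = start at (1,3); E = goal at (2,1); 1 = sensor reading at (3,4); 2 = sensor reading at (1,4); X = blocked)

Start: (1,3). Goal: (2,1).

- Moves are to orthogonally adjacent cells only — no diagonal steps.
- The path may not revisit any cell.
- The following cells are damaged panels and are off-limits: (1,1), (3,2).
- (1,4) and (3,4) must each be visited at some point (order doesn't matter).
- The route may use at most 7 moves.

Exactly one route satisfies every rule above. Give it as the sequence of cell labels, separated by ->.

(1,3) -> (1,4) -> (2,4) -> (3,4) -> (3,3) -> (2,3) -> (2,2) -> (2,1)

Any route must reach (1,4) and (3,4) and still end at (2,1) within 7 moves, so the order of the required stops is forced.
Route from (1,3): right 1 to (1,4), down 2 to (3,4), left 1 to (3,3), up 1 to (2,3), left 2 to (2,1) — 7 moves in all.
Check: all required cells visited; 7 ≤ 7 moves.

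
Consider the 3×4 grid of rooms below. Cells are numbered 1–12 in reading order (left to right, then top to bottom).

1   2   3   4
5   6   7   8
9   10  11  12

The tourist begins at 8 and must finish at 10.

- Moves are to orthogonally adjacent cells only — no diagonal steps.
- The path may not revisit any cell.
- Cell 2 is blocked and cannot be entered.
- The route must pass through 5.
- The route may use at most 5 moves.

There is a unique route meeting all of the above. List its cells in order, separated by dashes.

The budget equals the shortest possible length, so every move has to be on a shortest route through the required cells.
Route from 8: 3× left (reaching 5), down to 9, right to 10 — 5 moves in all.
Check: all required cells visited; 5 ≤ 5 moves.

8 - 7 - 6 - 5 - 9 - 10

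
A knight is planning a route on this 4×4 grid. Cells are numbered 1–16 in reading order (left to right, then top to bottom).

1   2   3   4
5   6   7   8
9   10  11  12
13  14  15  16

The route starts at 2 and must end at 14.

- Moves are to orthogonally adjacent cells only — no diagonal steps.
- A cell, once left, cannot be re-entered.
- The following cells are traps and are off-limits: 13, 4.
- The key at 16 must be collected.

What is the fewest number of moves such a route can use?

7

Any route passes through 16 somewhere between 2 and 14. Summing Manhattan distances along the two legs (2 → 16 → 14) gives a lower bound of 5 + 2 = 7 moves.
A route of 7 moves achieves this: 2 → 6 → 10 → 11 → 12 → 16 → 15 → 14.
Since 7 matches the lower bound, it is optimal.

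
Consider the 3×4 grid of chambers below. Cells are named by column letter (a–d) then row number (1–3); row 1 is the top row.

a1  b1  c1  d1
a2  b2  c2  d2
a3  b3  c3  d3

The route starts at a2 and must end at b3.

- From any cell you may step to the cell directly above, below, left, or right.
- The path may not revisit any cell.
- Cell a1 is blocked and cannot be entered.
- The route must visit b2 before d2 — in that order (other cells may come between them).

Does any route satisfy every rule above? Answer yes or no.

yes

One route that works: a2 → b2 → c2 → d2 → d3 → c3 → b3.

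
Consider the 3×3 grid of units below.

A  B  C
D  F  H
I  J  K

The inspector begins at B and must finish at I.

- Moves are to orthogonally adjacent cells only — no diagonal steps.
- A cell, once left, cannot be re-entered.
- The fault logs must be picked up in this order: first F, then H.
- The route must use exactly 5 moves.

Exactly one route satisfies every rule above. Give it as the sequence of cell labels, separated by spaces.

The waypoints must appear in the order F, H, with no cell reused.
Route from B: down to F, right to H, down to K, 2× left (reaching I) — 5 moves in all.
Check: order respected (F at step 1, H at step 2); 5 moves as required.

B F H K J I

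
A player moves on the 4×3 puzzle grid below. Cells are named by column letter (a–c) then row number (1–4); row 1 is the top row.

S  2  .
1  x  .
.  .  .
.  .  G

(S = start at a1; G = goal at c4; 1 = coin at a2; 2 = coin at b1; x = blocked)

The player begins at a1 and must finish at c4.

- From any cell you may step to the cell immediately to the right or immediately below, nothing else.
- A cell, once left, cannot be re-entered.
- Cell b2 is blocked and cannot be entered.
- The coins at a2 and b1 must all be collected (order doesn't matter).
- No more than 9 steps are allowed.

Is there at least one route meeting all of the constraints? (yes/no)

a2 is below but to the left of b1: going b1 → a2 would need a leftward move and a2 → b1 an upward move, so no right/down-only route can visit both required cells.

no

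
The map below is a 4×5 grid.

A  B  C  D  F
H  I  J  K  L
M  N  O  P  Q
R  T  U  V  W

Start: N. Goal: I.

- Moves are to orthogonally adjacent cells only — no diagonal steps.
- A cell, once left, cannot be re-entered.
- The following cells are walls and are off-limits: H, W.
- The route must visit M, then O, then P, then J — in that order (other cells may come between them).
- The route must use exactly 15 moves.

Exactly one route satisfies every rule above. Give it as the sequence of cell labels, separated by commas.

The waypoints must appear in the order M, O, P, J, with no cell reused.
Route from N: left to M, down to R, 2× right (reaching U), up to O, 2× right (reaching Q), 2× up (reaching F), left to D, down to K, left to J, up to C, left to B, down to I — 15 moves in all.
Check: order respected (M at step 1, O at step 5, P at step 6, J at step 12); 15 moves as required.

N, M, R, T, U, O, P, Q, L, F, D, K, J, C, B, I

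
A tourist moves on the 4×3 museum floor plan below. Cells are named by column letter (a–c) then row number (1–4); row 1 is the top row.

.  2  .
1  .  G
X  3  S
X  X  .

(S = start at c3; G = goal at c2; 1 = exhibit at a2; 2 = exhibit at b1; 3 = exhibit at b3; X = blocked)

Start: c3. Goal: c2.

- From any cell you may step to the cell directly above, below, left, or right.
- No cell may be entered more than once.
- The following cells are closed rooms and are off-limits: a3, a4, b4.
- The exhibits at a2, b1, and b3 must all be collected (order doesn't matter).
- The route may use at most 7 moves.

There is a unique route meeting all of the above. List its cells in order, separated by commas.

c3, b3, b2, a2, a1, b1, c1, c2

The budget equals the shortest possible length, so every move has to be on a shortest route through the required cells.
Route from c3: left 1 to b3, up 1 to b2, left 1 to a2, up 1 to a1, right 2 to c1, down 1 to c2 — 7 moves in all.
Check: all required cells visited; 7 ≤ 7 moves.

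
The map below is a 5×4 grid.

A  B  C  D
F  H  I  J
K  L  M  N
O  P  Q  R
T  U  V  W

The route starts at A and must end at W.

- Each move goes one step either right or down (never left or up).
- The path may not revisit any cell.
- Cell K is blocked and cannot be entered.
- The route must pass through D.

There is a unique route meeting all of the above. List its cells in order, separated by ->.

Moves only go right or down, so the column and row indices never decrease.
Route from A: right 3 to D, down 4 to W — 7 moves in all.
Check: all required cells visited.

A -> B -> C -> D -> J -> N -> R -> W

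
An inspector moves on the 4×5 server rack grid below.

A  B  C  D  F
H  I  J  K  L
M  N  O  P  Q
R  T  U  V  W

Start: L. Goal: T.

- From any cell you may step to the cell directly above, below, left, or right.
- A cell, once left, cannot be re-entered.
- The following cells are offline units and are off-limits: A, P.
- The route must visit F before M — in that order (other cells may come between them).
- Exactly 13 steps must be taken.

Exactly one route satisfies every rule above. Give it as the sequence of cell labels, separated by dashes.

The waypoints must appear in the order F, M, with no cell reused.
Route from L: up 1 to F, left 1 to D, down 1 to K, left 1 to J, up 1 to C, left 1 to B, down 1 to I, left 1 to H, down 1 to M, right 2 to O, down 1 to U, left 1 to T — 13 moves in all.
Check: order respected (F at step 1, M at step 9); 13 moves as required.

L - F - D - K - J - C - B - I - H - M - N - O - U - T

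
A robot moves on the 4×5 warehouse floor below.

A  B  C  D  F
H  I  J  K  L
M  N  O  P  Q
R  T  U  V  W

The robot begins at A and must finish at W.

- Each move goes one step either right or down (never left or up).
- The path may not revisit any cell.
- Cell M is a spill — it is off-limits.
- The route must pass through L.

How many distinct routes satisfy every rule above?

A right/down-only route from A to W makes exactly 3 down-moves and 4 right-moves in some order.
With no other constraints that would be C(7,3) = 35 routes.
Split at L and multiply the segment counts (each segment already excludes blocked cells): A→L: 5; L→W: 1; product = 5.
That gives 5 routes.

5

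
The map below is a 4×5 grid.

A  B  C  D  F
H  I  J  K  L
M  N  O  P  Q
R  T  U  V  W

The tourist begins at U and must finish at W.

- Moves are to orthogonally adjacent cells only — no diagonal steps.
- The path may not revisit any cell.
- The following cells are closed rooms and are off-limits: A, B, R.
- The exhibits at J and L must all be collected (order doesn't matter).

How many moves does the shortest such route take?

6

Any route passes through J and L in some order between U and W. Summing Manhattan distances along each leg and taking the cheapest ordering (U → J → L → W) gives a lower bound of 2 + 2 + 2 = 6 moves.
A route of 6 moves achieves this: U → O → J → K → L → Q → W.
Since 6 matches the lower bound, it is optimal.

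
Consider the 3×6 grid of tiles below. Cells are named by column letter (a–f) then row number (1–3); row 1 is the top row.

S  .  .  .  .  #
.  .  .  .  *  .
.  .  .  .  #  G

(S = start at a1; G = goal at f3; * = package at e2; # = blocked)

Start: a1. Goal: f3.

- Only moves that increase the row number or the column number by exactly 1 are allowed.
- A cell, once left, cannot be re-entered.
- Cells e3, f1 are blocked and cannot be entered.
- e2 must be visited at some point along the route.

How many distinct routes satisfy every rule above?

5

A right/down-only route from a1 to f3 makes exactly 2 down-moves and 5 right-moves in some order.
With no other constraints that would be C(7,2) = 21 routes.
Split at e2 and multiply the segment counts (each segment already excludes blocked cells): a1→e2: 5; e2→f3: 1; product = 5.
That gives 5 routes.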